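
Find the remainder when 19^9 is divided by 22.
7

Use repeated squaring. Binary(9) = 1001. Walk through the bits of the exponent 9 left-to-right: at each bit after the leading one, square the running value, then multiply by 19 if the bit is 1 (always reducing mod 22):
  bit 1 = 1 (leading): start with 19.
  bit 2 = 0: square 19^2 = 361 ≡ 9 (mod 22).
  bit 3 = 0: square 9^2 = 81 ≡ 15 (mod 22).
  bit 4 = 1: square 15^2 = 225 ≡ 5; bit is 1, so multiply 5·19 = 95 ≡ 7 (mod 22).
Final value: 19^9 ≡ 7 (mod 22).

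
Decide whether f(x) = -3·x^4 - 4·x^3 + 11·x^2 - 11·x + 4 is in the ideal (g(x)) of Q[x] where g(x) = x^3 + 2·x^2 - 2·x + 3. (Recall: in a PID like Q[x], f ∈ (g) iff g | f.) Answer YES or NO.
NO

In Q[x] the ideal (g) consists of all multiples of g, so f ∈ (g) iff g | f, i.e. iff the remainder of f on division by g is 0. Divide f by g (g is monic, so eliminate the leading term of the running remainder at each step):
  leading term -3·x^4: subtract (-3·x)·g(x) = -3·x^4 - 6·x^3 + 6·x^2 - 9·x, leaving 2·x^3 + 5·x^2 - 2·x + 4
  leading term 2·x^3: subtract (2)·g(x) = 2·x^3 + 4·x^2 - 4·x + 6, leaving x^2 + 2·x - 2
The remainder r(x) = x^2 + 2·x - 2 ≠ 0 (and deg r < deg g), so g ∤ f, i.e. f ∉ (g).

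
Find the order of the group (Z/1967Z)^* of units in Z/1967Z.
(Z/1967Z)^* consists of the classes a with gcd(a, 1967) = 1, so its order is φ(1967). φ is multiplicative, with φ(p^e) = p^e − p^(e−1). Factorise 1967 = 7 · 281. Then
  φ(1967) = (7 − 1) · (281 − 1) = 6 · 280 = 1680.
Thus |(Z/1967Z)^*| = 1680.

Final answer: |(Z/1967Z)^*| = 1680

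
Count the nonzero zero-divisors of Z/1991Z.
Z/1991Z has 190 nonzero zero-divisors

In Z/1991Z each nonzero element is either a unit (gcd with 1991 is 1) or a zero-divisor (gcd > 1). The number of units is φ(1991): factorise 1991 = 11 · 181, so φ(1991) = (11 − 1) · (181 − 1) = 10 · 180 = 1800. The nonzero elements number 1991 − 1 = 1990. Hence the nonzero zero-divisors number 1990 − 1800 = 190.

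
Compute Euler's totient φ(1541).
φ is multiplicative, with φ(p^e) = p^e − p^(e−1). Factorise 1541 = 23 · 67. Then
  φ(1541) = (23 − 1) · (67 − 1) = 22 · 66 = 1452.

Final answer: φ(1541) = 1452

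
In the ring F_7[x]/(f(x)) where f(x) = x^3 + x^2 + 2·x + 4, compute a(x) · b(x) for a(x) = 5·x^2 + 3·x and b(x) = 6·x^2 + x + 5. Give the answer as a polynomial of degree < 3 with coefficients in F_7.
a · b ≡ 3·x^2 (mod f(x))

Multiply as integer polynomials: a · b = 30·x^4 + 23·x^3 + 28·x^2 + 15·x. Reducing coefficients mod 7: a · b ≡ 2·x^4 + 2·x^3 + x. Now divide by f(x) = x^3 + x^2 + 2·x + 4 in F_7[x], eliminating the leading term at each step:
  leading term 2·x^4: subtract (2·x)·f(x) = 2·x^4 + 2·x^3 + 4·x^2 + x, leaving 3·x^2 (coefficients mod 7)
The degree is now < 3, so this is the remainder. Hence a · b ≡ 3·x^2 in F_7[x]/(f).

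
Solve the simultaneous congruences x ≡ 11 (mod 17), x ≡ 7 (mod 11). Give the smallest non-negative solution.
The moduli 17, 11 are pairwise coprime, so by the CRT there is a unique solution mod 17·11 = 187.
Solve by successive substitution. Start with x ≡ 11 (mod 17).
  Combine with x ≡ 7 (mod 11): write x = 11 + 17·t and require 11 + 17·t ≡ 7 (mod 11), i.e. 17·t ≡ 7 − 11 ≡ 7 (mod 11). Since 17^(−1) ≡ 2 (mod 11) (17 ≡ 6 (mod 11)), t ≡ 2·7 ≡ 3 (mod 11). So x ≡ 11 + 17·3 = 62 (mod 187).
Unique solution in [0, 187): x = 62.

Final answer: x ≡ 62 (mod 187); the representative in [0, 187) is 62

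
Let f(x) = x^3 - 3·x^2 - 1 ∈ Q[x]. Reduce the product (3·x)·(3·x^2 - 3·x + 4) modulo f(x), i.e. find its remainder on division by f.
First multiply in Q[x] without reducing: a · b = 9·x^3 - 9·x^2 + 12·x. Now divide by f(x) = x^3 - 3·x^2 - 1, eliminating the leading term at each step:
  leading term 9·x^3: subtract (9)·f(x) = 9·x^3 - 27·x^2 - 9, leaving 18·x^2 + 12·x + 9
The degree is now < 3, so this is the remainder. Hence a · b ≡ 18·x^2 + 12·x + 9 in Q[x]/(f).

Final answer: a · b ≡ 18·x^2 + 12·x + 9 (mod f(x))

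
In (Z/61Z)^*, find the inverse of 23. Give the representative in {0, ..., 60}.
23^(−1) ≡ 8 (mod 61)

Apply the extended Euclidean algorithm to (61, 23), tracking rows (r, s, t) with s·61 + t·23 = r. Each division r_prev = q·r_cur + r_new produces the new row as (previous row) − q·(current row):
  row A: (61, 1, 0)   [1·61 + 0·23 = 61]
  row B: (23, 0, 1)   [0·61 + 1·23 = 23]
  61 = 2·23 + 15   → row C = row A − 2·row B = (15, 1, −2)   [check: 1·61 − 2·23 = 15]
  23 = 1·15 + 8   → row D = row B − 1·row C = (8, −1, 3)   [check: −1·61 + 3·23 = 8]
  15 = 1·8 + 7   → row E = row C − 1·row D = (7, 2, −5)   [check: 2·61 − 5·23 = 7]
  8 = 1·7 + 1   → row F = row D − 1·row E = (1, −3, 8)   [check: −3·61 + 8·23 = 1]
  7 = 7·1 + 0   → remainder 0, stop. gcd = 1 (last nonzero row F).
The gcd is 1, so 23 is invertible mod 61. The last nonzero row gives −3·61 + 8·23 = 1, so t = 8. So 23^(−1) ≡ 8 (mod 61). Verify: 23 · 8 = 184 ≡ 1 (mod 61). ✓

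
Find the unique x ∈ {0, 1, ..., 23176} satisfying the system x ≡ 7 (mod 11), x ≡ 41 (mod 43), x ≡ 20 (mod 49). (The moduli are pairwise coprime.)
The moduli 11, 43, 49 are pairwise coprime, so by the CRT there is a unique solution mod 11·43·49 = 23177.
Solve by successive substitution. Start with x ≡ 7 (mod 11).
  Combine with x ≡ 41 (mod 43): write x = 7 + 11·t and require 7 + 11·t ≡ 41 (mod 43), i.e. 11·t ≡ 41 − 7 ≡ 34 (mod 43). Since 11^(−1) ≡ 4 (mod 43), t ≡ 4·34 ≡ 7 (mod 43). So x ≡ 7 + 11·7 = 84 (mod 473).
  Combine with x ≡ 20 (mod 49): write x = 84 + 473·t and require 84 + 473·t ≡ 20 (mod 49), i.e. 473·t ≡ 20 − 84 ≡ 34 (mod 49). Since 473^(−1) ≡ 23 (mod 49) (473 ≡ 32 (mod 49)), t ≡ 23·34 ≡ 47 (mod 49). So x ≡ 84 + 473·47 = 22315 (mod 23177).
Unique solution in [0, 23177): x = 22315.

Final answer: x ≡ 22315 (mod 23177); the representative in [0, 23177) is 22315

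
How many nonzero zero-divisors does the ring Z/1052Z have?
In Z/1052Z each nonzero element is either a unit (gcd with 1052 is 1) or a zero-divisor (gcd > 1). The number of units is φ(1052): factorise 1052 = 2^2 · 263, so φ(1052) = (2^2 − 2^1) · (263 − 1) = 2 · 262 = 524. The nonzero elements number 1052 − 1 = 1051. Hence the nonzero zero-divisors number 1051 − 524 = 527.

Final answer: Z/1052Z has 527 nonzero zero-divisors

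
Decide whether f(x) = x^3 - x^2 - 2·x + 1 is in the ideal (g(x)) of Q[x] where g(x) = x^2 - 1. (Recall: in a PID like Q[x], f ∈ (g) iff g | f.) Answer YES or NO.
In Q[x] the ideal (g) consists of all multiples of g, so f ∈ (g) iff g | f, i.e. iff the remainder of f on division by g is 0. Divide f by g (g is monic, so eliminate the leading term of the running remainder at each step):
  leading term x^3: subtract (x)·g(x) = x^3 - x, leaving -x^2 - x + 1
  leading term -x^2: subtract (-1)·g(x) = 1 - x^2, leaving -x
The remainder r(x) = -x ≠ 0 (and deg r < deg g), so g ∤ f, i.e. f ∉ (g).

Final answer: NO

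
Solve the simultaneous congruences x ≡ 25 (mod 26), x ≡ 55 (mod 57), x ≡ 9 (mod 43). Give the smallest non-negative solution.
x ≡ 47137 (mod 63726); the representative in [0, 63726) is 47137

The moduli 26, 57, 43 are pairwise coprime, so by the CRT there is a unique solution mod 26·57·43 = 63726.
Solve by successive substitution. Start with x ≡ 25 (mod 26).
  Combine with x ≡ 55 (mod 57): write x = 25 + 26·t and require 25 + 26·t ≡ 55 (mod 57), i.e. 26·t ≡ 55 − 25 ≡ 30 (mod 57). Since 26^(−1) ≡ 11 (mod 57), t ≡ 11·30 ≡ 45 (mod 57). So x ≡ 25 + 26·45 = 1195 (mod 1482).
  Combine with x ≡ 9 (mod 43): write x = 1195 + 1482·t and require 1195 + 1482·t ≡ 9 (mod 43), i.e. 1482·t ≡ 9 − 1195 ≡ 18 (mod 43). Since 1482^(−1) ≡ 28 (mod 43) (1482 ≡ 20 (mod 43)), t ≡ 28·18 ≡ 31 (mod 43). So x ≡ 1195 + 1482·31 = 47137 (mod 63726).
Unique solution in [0, 63726): x = 47137.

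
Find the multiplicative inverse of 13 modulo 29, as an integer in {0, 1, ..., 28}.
Apply the extended Euclidean algorithm to (29, 13), tracking rows (r, s, t) with s·29 + t·13 = r. Each division r_prev = q·r_cur + r_new produces the new row as (previous row) − q·(current row):
  row A: (29, 1, 0)   [1·29 + 0·13 = 29]
  row B: (13, 0, 1)   [0·29 + 1·13 = 13]
  29 = 2·13 + 3   → row C = row A − 2·row B = (3, 1, −2)   [check: 1·29 − 2·13 = 3]
  13 = 4·3 + 1   → row D = row B − 4·row C = (1, −4, 9)   [check: −4·29 + 9·13 = 1]
  3 = 3·1 + 0   → remainder 0, stop. gcd = 1 (last nonzero row D).
The gcd is 1, so 13 is invertible mod 29. The last nonzero row gives −4·29 + 9·13 = 1, so t = 9. So 13^(−1) ≡ 9 (mod 29). Verify: 13 · 9 = 117 ≡ 1 (mod 29). ✓

Final answer: 13^(−1) ≡ 9 (mod 29)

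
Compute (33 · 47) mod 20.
11

Reduce the factors first: 33 ≡ 13, 47 ≡ 7 (mod 20), so 33 · 47 ≡ 13 · 7 (mod 20). 13 · 7 = 91. Dividing by 20: 91 = 4·20 + 11. So (33 · 47) mod 20 = 11.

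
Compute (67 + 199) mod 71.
53

Reduce the summands first: 199 ≡ 57 (mod 71), so 67 + 199 ≡ 67 + 57 (mod 71). 67 + 57 = 124; 124 = 1·71 + 53, so (67 + 199) mod 71 = 53.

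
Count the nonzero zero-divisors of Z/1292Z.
In Z/1292Z each nonzero element is either a unit (gcd with 1292 is 1) or a zero-divisor (gcd > 1). The number of units is φ(1292): factorise 1292 = 2^2 · 17 · 19, so φ(1292) = (2^2 − 2^1) · (17 − 1) · (19 − 1) = 2 · 16 · 18 = 576. The nonzero elements number 1292 − 1 = 1291. Hence the nonzero zero-divisors number 1291 − 576 = 715.

Final answer: Z/1292Z has 715 nonzero zero-divisors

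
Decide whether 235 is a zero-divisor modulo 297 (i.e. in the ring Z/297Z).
NO

gcd(235, 297) = 1, so 235 is a unit in Z/297Z (it has a multiplicative inverse). A unit cannot be a zero-divisor: if 235·b ≡ 0 then multiplying both sides by 235^(−1) gives b ≡ 0. So 235 is not a zero-divisor.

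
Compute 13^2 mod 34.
Use repeated squaring. Binary(2) = 10. Walk through the bits of the exponent 2 left-to-right: at each bit after the leading one, square the running value, then multiply by 13 if the bit is 1 (always reducing mod 34):
  bit 1 = 1 (leading): start with 13.
  bit 2 = 0: square 13^2 = 169 ≡ 33 (mod 34).
Final value: 13^2 ≡ 33 (mod 34).

Final answer: 33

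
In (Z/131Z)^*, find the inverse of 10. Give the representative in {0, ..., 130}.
10^(−1) ≡ 118 (mod 131)

Apply the extended Euclidean algorithm to (131, 10), tracking rows (r, s, t) with s·131 + t·10 = r. Each division r_prev = q·r_cur + r_new produces the new row as (previous row) − q·(current row):
  row A: (131, 1, 0)   [1·131 + 0·10 = 131]
  row B: (10, 0, 1)   [0·131 + 1·10 = 10]
  131 = 13·10 + 1   → row C = row A − 13·row B = (1, 1, −13)   [check: 1·131 − 13·10 = 1]
  10 = 10·1 + 0   → remainder 0, stop. gcd = 1 (last nonzero row C).
The gcd is 1, so 10 is invertible mod 131. The last nonzero row gives 1·131 − 13·10 = 1, so t = −13. So 10^(−1) ≡ −13 ≡ 118 (mod 131). Verify: 10 · 118 = 1180 ≡ 1 (mod 131). ✓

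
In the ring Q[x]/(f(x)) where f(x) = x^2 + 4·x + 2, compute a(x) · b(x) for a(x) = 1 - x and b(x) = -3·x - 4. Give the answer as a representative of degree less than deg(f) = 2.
a · b ≡ -11·x - 10 (mod f(x))

First multiply in Q[x] without reducing: a · b = 3·x^2 + x - 4. Now divide by f(x) = x^2 + 4·x + 2, eliminating the leading term at each step:
  leading term 3·x^2: subtract (3)·f(x) = 3·x^2 + 12·x + 6, leaving -11·x - 10
The degree is now < 2, so this is the remainder. Hence a · b ≡ -11·x - 10 in Q[x]/(f).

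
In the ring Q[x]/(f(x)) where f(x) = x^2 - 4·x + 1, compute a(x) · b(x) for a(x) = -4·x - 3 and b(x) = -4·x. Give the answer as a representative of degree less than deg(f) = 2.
a · b ≡ 76·x - 16 (mod f(x))

First multiply in Q[x] without reducing: a · b = 16·x^2 + 12·x. Now divide by f(x) = x^2 - 4·x + 1, eliminating the leading term at each step:
  leading term 16·x^2: subtract (16)·f(x) = 16·x^2 - 64·x + 16, leaving 76·x - 16
The degree is now < 2, so this is the remainder. Hence a · b ≡ 76·x - 16 in Q[x]/(f).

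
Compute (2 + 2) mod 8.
Both summands are already reduced mod 8. 2 + 2 = 4; 4 = 0·8 + 4, so (2 + 2) mod 8 = 4.

Final answer: 4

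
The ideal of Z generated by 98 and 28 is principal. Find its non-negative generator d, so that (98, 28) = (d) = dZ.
In the PID Z, (a, b) is generated by gcd(a, b). Compute gcd(98, 28) with the extended Euclidean algorithm, tracking rows (r, s, t) with s·98 + t·28 = r:
  row A: (98, 1, 0)   [1·98 + 0·28 = 98]
  row B: (28, 0, 1)   [0·98 + 1·28 = 28]
  98 = 3·28 + 14   → row C = row A − 3·row B = (14, 1, −3)   [check: 1·98 − 3·28 = 14]
  28 = 2·14 + 0   → remainder 0, stop. gcd = 14 (last nonzero row C).
So gcd(98, 28) = 14, with Bézout identity 1·98 − 3·28 = 14. Containment (⊇): the Bézout identity exhibits 14 as an element of (98, 28), giving (14) ⊆ (98, 28). Containment (⊆): since 14 | 98 and 14 | 28 (98 = 14·7, 28 = 14·2), every Z-linear combination of 98 and 28 is divisible by 14, so (98, 28) ⊆ (14). Therefore (98, 28) = (14), d = 14.

Final answer: (98, 28) = (14); d = 14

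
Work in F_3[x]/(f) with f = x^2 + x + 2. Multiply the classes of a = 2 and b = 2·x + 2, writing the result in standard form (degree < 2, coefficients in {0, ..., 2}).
a · b ≡ x + 1 (mod f(x))

Multiply as integer polynomials: a · b = 4·x + 4. Reducing coefficients mod 3: a · b ≡ x + 1. This already has degree < 2, so no reduction by f is needed. Hence a · b ≡ x + 1 in F_3[x]/(f).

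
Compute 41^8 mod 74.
Use repeated squaring. Binary(8) = 1000. Walk through the bits of the exponent 8 left-to-right: at each bit after the leading one, square the running value, then multiply by 41 if the bit is 1 (always reducing mod 74):
  bit 1 = 1 (leading): start with 41.
  bit 2 = 0: square 41^2 = 1681 ≡ 53 (mod 74).
  bit 3 = 0: square 53^2 = 2809 ≡ 71 (mod 74).
  bit 4 = 0: square 71^2 = 5041 ≡ 9 (mod 74).
Final value: 41^8 ≡ 9 (mod 74).

Final answer: 9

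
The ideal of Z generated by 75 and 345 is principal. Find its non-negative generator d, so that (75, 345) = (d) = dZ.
(75, 345) = (15); d = 15

In the PID Z, (a, b) is generated by gcd(a, b). Compute gcd(345, 75) with the extended Euclidean algorithm, tracking rows (r, s, t) with s·345 + t·75 = r:
  row A: (345, 1, 0)   [1·345 + 0·75 = 345]
  row B: (75, 0, 1)   [0·345 + 1·75 = 75]
  345 = 4·75 + 45   → row C = row A − 4·row B = (45, 1, −4)   [check: 1·345 − 4·75 = 45]
  75 = 1·45 + 30   → row D = row B − 1·row C = (30, −1, 5)   [check: −1·345 + 5·75 = 30]
  45 = 1·30 + 15   → row E = row C − 1·row D = (15, 2, −9)   [check: 2·345 − 9·75 = 15]
  30 = 2·15 + 0   → remainder 0, stop. gcd = 15 (last nonzero row E).
So gcd(75, 345) = 15, with Bézout identity 2·345 − 9·75 = 15. Containment (⊇): the Bézout identity exhibits 15 as an element of (75, 345), giving (15) ⊆ (75, 345). Containment (⊆): since 15 | 75 and 15 | 345 (75 = 15·5, 345 = 15·23), every Z-linear combination of 75 and 345 is divisible by 15, so (75, 345) ⊆ (15). Therefore (75, 345) = (15), d = 15.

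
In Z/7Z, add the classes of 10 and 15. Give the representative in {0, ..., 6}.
Reduce the summands first: 10 ≡ 3, 15 ≡ 1 (mod 7), so 10 + 15 ≡ 3 + 1 (mod 7). 3 + 1 = 4; 4 = 0·7 + 4, so (10 + 15) mod 7 = 4.

Final answer: 4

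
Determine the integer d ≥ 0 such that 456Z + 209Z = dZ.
In the PID Z, (a, b) is generated by gcd(a, b). Compute gcd(456, 209) with the extended Euclidean algorithm, tracking rows (r, s, t) with s·456 + t·209 = r:
  row A: (456, 1, 0)   [1·456 + 0·209 = 456]
  row B: (209, 0, 1)   [0·456 + 1·209 = 209]
  456 = 2·209 + 38   → row C = row A − 2·row B = (38, 1, −2)   [check: 1·456 − 2·209 = 38]
  209 = 5·38 + 19   → row D = row B − 5·row C = (19, −5, 11)   [check: −5·456 + 11·209 = 19]
  38 = 2·19 + 0   → remainder 0, stop. gcd = 19 (last nonzero row D).
So gcd(456, 209) = 19, with Bézout identity −5·456 + 11·209 = 19. Containment (⊇): the Bézout identity exhibits 19 as an element of (456, 209), giving (19) ⊆ (456, 209). Containment (⊆): since 19 | 456 and 19 | 209 (456 = 19·24, 209 = 19·11), every Z-linear combination of 456 and 209 is divisible by 19, so (456, 209) ⊆ (19). Therefore (456, 209) = (19), d = 19.

Final answer: (456, 209) = (19); d = 19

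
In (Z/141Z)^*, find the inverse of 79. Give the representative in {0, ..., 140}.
Apply the extended Euclidean algorithm to (141, 79), tracking rows (r, s, t) with s·141 + t·79 = r. Each division r_prev = q·r_cur + r_new produces the new row as (previous row) − q·(current row):
  row A: (141, 1, 0)   [1·141 + 0·79 = 141]
  row B: (79, 0, 1)   [0·141 + 1·79 = 79]
  141 = 1·79 + 62   → row C = row A − 1·row B = (62, 1, −1)   [check: 1·141 − 1·79 = 62]
  79 = 1·62 + 17   → row D = row B − 1·row C = (17, −1, 2)   [check: −1·141 + 2·79 = 17]
  62 = 3·17 + 11   → row E = row C − 3·row D = (11, 4, −7)   [check: 4·141 − 7·79 = 11]
  17 = 1·11 + 6   → row F = row D − 1·row E = (6, −5, 9)   [check: −5·141 + 9·79 = 6]
  11 = 1·6 + 5   → row G = row E − 1·row F = (5, 9, −16)   [check: 9·141 − 16·79 = 5]
  6 = 1·5 + 1   → row H = row F − 1·row G = (1, −14, 25)   [check: −14·141 + 25·79 = 1]
  5 = 5·1 + 0   → remainder 0, stop. gcd = 1 (last nonzero row H).
The gcd is 1, so 79 is invertible mod 141. The last nonzero row gives −14·141 + 25·79 = 1, so t = 25. So 79^(−1) ≡ 25 (mod 141). Verify: 79 · 25 = 1975 ≡ 1 (mod 141). ✓

Final answer: 79^(−1) ≡ 25 (mod 141)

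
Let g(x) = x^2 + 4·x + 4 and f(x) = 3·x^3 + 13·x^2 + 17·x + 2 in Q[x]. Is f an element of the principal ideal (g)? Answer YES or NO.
In Q[x] the ideal (g) consists of all multiples of g, so f ∈ (g) iff g | f, i.e. iff the remainder of f on division by g is 0. Divide f by g (g is monic, so eliminate the leading term of the running remainder at each step):
  leading term 3·x^3: subtract (3·x)·g(x) = 3·x^3 + 12·x^2 + 12·x, leaving x^2 + 5·x + 2
  leading term x^2: subtract (1)·g(x) = x^2 + 4·x + 4, leaving x - 2
The remainder r(x) = x - 2 ≠ 0 (and deg r < deg g), so g ∤ f, i.e. f ∉ (g).

Final answer: NO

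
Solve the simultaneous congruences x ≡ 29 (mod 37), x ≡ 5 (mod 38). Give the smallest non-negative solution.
The moduli 37, 38 are pairwise coprime, so by the CRT there is a unique solution mod 37·38 = 1406.
Solve by successive substitution. Start with x ≡ 29 (mod 37).
  Combine with x ≡ 5 (mod 38): write x = 29 + 37·t and require 29 + 37·t ≡ 5 (mod 38), i.e. 37·t ≡ 5 − 29 ≡ 14 (mod 38). Since 37^(−1) ≡ 37 (mod 38), t ≡ 37·14 ≡ 24 (mod 38). So x ≡ 29 + 37·24 = 917 (mod 1406).
Unique solution in [0, 1406): x = 917.

Final answer: x ≡ 917 (mod 1406); the representative in [0, 1406) is 917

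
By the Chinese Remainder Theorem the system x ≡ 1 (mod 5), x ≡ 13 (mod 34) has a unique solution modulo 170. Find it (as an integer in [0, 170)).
The moduli 5, 34 are pairwise coprime, so by the CRT there is a unique solution mod 5·34 = 170.
Solve by successive substitution. Start with x ≡ 1 (mod 5).
  Combine with x ≡ 13 (mod 34): write x = 1 + 5·t and require 1 + 5·t ≡ 13 (mod 34), i.e. 5·t ≡ 13 − 1 ≡ 12 (mod 34). Since 5^(−1) ≡ 7 (mod 34), t ≡ 7·12 ≡ 16 (mod 34). So x ≡ 1 + 5·16 = 81 (mod 170).
Unique solution in [0, 170): x = 81.

Final answer: x ≡ 81 (mod 170); the representative in [0, 170) is 81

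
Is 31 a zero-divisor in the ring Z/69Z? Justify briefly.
NO

gcd(31, 69) = 1, so 31 is a unit in Z/69Z (it has a multiplicative inverse). A unit cannot be a zero-divisor: if 31·b ≡ 0 then multiplying both sides by 31^(−1) gives b ≡ 0. So 31 is not a zero-divisor.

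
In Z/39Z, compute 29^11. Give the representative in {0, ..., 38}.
35

Use repeated squaring. Binary(11) = 1011. Walk through the bits of the exponent 11 left-to-right: at each bit after the leading one, square the running value, then multiply by 29 if the bit is 1 (always reducing mod 39):
  bit 1 = 1 (leading): start with 29.
  bit 2 = 0: square 29^2 = 841 ≡ 22 (mod 39).
  bit 3 = 1: square 22^2 = 484 ≡ 16; bit is 1, so multiply 16·29 = 464 ≡ 35 (mod 39).
  bit 4 = 1: square 35^2 = 1225 ≡ 16; bit is 1, so multiply 16·29 = 464 ≡ 35 (mod 39).
Final value: 29^11 ≡ 35 (mod 39).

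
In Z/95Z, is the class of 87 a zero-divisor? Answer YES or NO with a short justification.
NO

gcd(87, 95) = 1, so 87 is a unit in Z/95Z (it has a multiplicative inverse). A unit cannot be a zero-divisor: if 87·b ≡ 0 then multiplying both sides by 87^(−1) gives b ≡ 0. So 87 is not a zero-divisor.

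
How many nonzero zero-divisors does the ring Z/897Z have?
Z/897Z has 368 nonzero zero-divisors

In Z/897Z each nonzero element is either a unit (gcd with 897 is 1) or a zero-divisor (gcd > 1). The number of units is φ(897): factorise 897 = 3 · 13 · 23, so φ(897) = (3 − 1) · (13 − 1) · (23 − 1) = 2 · 12 · 22 = 528. The nonzero elements number 897 − 1 = 896. Hence the nonzero zero-divisors number 896 − 528 = 368.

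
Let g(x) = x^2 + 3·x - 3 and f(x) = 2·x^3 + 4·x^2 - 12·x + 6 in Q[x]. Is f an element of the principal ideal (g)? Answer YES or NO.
In Q[x] the ideal (g) consists of all multiples of g, so f ∈ (g) iff g | f, i.e. iff the remainder of f on division by g is 0. Divide f by g (g is monic, so eliminate the leading term of the running remainder at each step):
  leading term 2·x^3: subtract (2·x)·g(x) = 2·x^3 + 6·x^2 - 6·x, leaving -2·x^2 - 6·x + 6
  leading term -2·x^2: subtract (-2)·g(x) = -2·x^2 - 6·x + 6, leaving 0
The remainder is 0, so f(x) = g(x) · h(x) with h(x) = 2·x - 2. Hence g | f, i.e. f ∈ (g).

Final answer: YES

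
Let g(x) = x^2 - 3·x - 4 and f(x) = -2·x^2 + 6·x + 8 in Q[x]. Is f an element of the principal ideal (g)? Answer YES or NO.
YES

In Q[x] the ideal (g) consists of all multiples of g, so f ∈ (g) iff g | f, i.e. iff the remainder of f on division by g is 0. Divide f by g (g is monic, so eliminate the leading term of the running remainder at each step):
  leading term -2·x^2: subtract (-2)·g(x) = -2·x^2 + 6·x + 8, leaving 0
The remainder is 0, so f(x) = g(x) · h(x) with h(x) = -2. Hence g | f, i.e. f ∈ (g).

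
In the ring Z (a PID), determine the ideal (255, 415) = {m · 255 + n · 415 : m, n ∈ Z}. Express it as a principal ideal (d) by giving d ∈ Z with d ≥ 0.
In the PID Z, (a, b) is generated by gcd(a, b). Compute gcd(415, 255) with the extended Euclidean algorithm, tracking rows (r, s, t) with s·415 + t·255 = r:
  row A: (415, 1, 0)   [1·415 + 0·255 = 415]
  row B: (255, 0, 1)   [0·415 + 1·255 = 255]
  415 = 1·255 + 160   → row C = row A − 1·row B = (160, 1, −1)   [check: 1·415 − 1·255 = 160]
  255 = 1·160 + 95   → row D = row B − 1·row C = (95, −1, 2)   [check: −1·415 + 2·255 = 95]
  160 = 1·95 + 65   → row E = row C − 1·row D = (65, 2, −3)   [check: 2·415 − 3·255 = 65]
  95 = 1·65 + 30   → row F = row D − 1·row E = (30, −3, 5)   [check: −3·415 + 5·255 = 30]
  65 = 2·30 + 5   → row G = row E − 2·row F = (5, 8, −13)   [check: 8·415 − 13·255 = 5]
  30 = 6·5 + 0   → remainder 0, stop. gcd = 5 (last nonzero row G).
So gcd(255, 415) = 5, with Bézout identity 8·415 − 13·255 = 5. Containment (⊇): the Bézout identity exhibits 5 as an element of (255, 415), giving (5) ⊆ (255, 415). Containment (⊆): since 5 | 255 and 5 | 415 (255 = 5·51, 415 = 5·83), every Z-linear combination of 255 and 415 is divisible by 5, so (255, 415) ⊆ (5). Therefore (255, 415) = (5), d = 5.

Final answer: (255, 415) = (5); d = 5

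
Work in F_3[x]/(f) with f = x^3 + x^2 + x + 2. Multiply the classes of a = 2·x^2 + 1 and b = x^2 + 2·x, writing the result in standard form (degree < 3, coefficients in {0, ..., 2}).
a · b ≡ 2·x + 2 (mod f(x))

Multiply as integer polynomials: a · b = 2·x^4 + 4·x^3 + x^2 + 2·x. Reducing coefficients mod 3: a · b ≡ 2·x^4 + x^3 + x^2 + 2·x. Now divide by f(x) = x^3 + x^2 + x + 2 in F_3[x], eliminating the leading term at each step:
  leading term 2·x^4: subtract (2·x)·f(x) = 2·x^4 + 2·x^3 + 2·x^2 + x, leaving 2·x^3 + 2·x^2 + x (coefficients mod 3)
  leading term 2·x^3: subtract (2)·f(x) = 2·x^3 + 2·x^2 + 2·x + 1, leaving 2·x + 2 (coefficients mod 3)
The degree is now < 3, so this is the remainder. Hence a · b ≡ 2·x + 2 in F_3[x]/(f).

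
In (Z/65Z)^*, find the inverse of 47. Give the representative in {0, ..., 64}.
Apply the extended Euclidean algorithm to (65, 47), tracking rows (r, s, t) with s·65 + t·47 = r. Each division r_prev = q·r_cur + r_new produces the new row as (previous row) − q·(current row):
  row A: (65, 1, 0)   [1·65 + 0·47 = 65]
  row B: (47, 0, 1)   [0·65 + 1·47 = 47]
  65 = 1·47 + 18   → row C = row A − 1·row B = (18, 1, −1)   [check: 1·65 − 1·47 = 18]
  47 = 2·18 + 11   → row D = row B − 2·row C = (11, −2, 3)   [check: −2·65 + 3·47 = 11]
  18 = 1·11 + 7   → row E = row C − 1·row D = (7, 3, −4)   [check: 3·65 − 4·47 = 7]
  11 = 1·7 + 4   → row F = row D − 1·row E = (4, −5, 7)   [check: −5·65 + 7·47 = 4]
  7 = 1·4 + 3   → row G = row E − 1·row F = (3, 8, −11)   [check: 8·65 − 11·47 = 3]
  4 = 1·3 + 1   → row H = row F − 1·row G = (1, −13, 18)   [check: −13·65 + 18·47 = 1]
  3 = 3·1 + 0   → remainder 0, stop. gcd = 1 (last nonzero row H).
The gcd is 1, so 47 is invertible mod 65. The last nonzero row gives −13·65 + 18·47 = 1, so t = 18. So 47^(−1) ≡ 18 (mod 65). Verify: 47 · 18 = 846 ≡ 1 (mod 65). ✓

Final answer: 47^(−1) ≡ 18 (mod 65)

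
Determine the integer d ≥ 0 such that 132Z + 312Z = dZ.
In the PID Z, (a, b) is generated by gcd(a, b). Compute gcd(312, 132) with the extended Euclidean algorithm, tracking rows (r, s, t) with s·312 + t·132 = r:
  row A: (312, 1, 0)   [1·312 + 0·132 = 312]
  row B: (132, 0, 1)   [0·312 + 1·132 = 132]
  312 = 2·132 + 48   → row C = row A − 2·row B = (48, 1, −2)   [check: 1·312 − 2·132 = 48]
  132 = 2·48 + 36   → row D = row B − 2·row C = (36, −2, 5)   [check: −2·312 + 5·132 = 36]
  48 = 1·36 + 12   → row E = row C − 1·row D = (12, 3, −7)   [check: 3·312 − 7·132 = 12]
  36 = 3·12 + 0   → remainder 0, stop. gcd = 12 (last nonzero row E).
So gcd(132, 312) = 12, with Bézout identity 3·312 − 7·132 = 12. Containment (⊇): the Bézout identity exhibits 12 as an element of (132, 312), giving (12) ⊆ (132, 312). Containment (⊆): since 12 | 132 and 12 | 312 (132 = 12·11, 312 = 12·26), every Z-linear combination of 132 and 312 is divisible by 12, so (132, 312) ⊆ (12). Therefore (132, 312) = (12), d = 12.

Final answer: (132, 312) = (12); d = 12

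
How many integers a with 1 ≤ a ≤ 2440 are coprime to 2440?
960

The number of a ∈ {1, ..., 2440} with gcd(a, 2440) = 1 is by definition Euler's totient φ(2440). φ is multiplicative, with φ(p^e) = p^e − p^(e−1). Factorise 2440 = 2^3 · 5 · 61. Then
  φ(2440) = (2^3 − 2^2) · (5 − 1) · (61 − 1) = 4 · 4 · 60 = 960.
So there are 960 such integers.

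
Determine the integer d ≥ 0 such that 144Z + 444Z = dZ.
(144, 444) = (12); d = 12

In the PID Z, (a, b) is generated by gcd(a, b). Compute gcd(444, 144) with the extended Euclidean algorithm, tracking rows (r, s, t) with s·444 + t·144 = r:
  row A: (444, 1, 0)   [1·444 + 0·144 = 444]
  row B: (144, 0, 1)   [0·444 + 1·144 = 144]
  444 = 3·144 + 12   → row C = row A − 3·row B = (12, 1, −3)   [check: 1·444 − 3·144 = 12]
  144 = 12·12 + 0   → remainder 0, stop. gcd = 12 (last nonzero row C).
So gcd(144, 444) = 12, with Bézout identity 1·444 − 3·144 = 12. Containment (⊇): the Bézout identity exhibits 12 as an element of (144, 444), giving (12) ⊆ (144, 444). Containment (⊆): since 12 | 144 and 12 | 444 (144 = 12·12, 444 = 12·37), every Z-linear combination of 144 and 444 is divisible by 12, so (144, 444) ⊆ (12). Therefore (144, 444) = (12), d = 12.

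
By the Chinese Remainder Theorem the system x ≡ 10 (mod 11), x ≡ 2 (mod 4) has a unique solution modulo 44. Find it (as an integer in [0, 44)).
The moduli 11, 4 are pairwise coprime, so by the CRT there is a unique solution mod 11·4 = 44.
Solve by successive substitution. Start with x ≡ 10 (mod 11).
  Combine with x ≡ 2 (mod 4): write x = 10 + 11·t and require 10 + 11·t ≡ 2 (mod 4), i.e. 11·t ≡ 2 − 10 ≡ 0 (mod 4). Since 11^(−1) ≡ 3 (mod 4) (11 ≡ 3 (mod 4)), t ≡ 3·0 ≡ 0 (mod 4). So x ≡ 10 + 11·0 = 10 (mod 44).
Unique solution in [0, 44): x = 10.

Final answer: x ≡ 10 (mod 44); the representative in [0, 44) is 10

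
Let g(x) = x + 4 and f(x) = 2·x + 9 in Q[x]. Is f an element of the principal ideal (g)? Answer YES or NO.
In Q[x] the ideal (g) consists of all multiples of g, so f ∈ (g) iff g | f, i.e. iff the remainder of f on division by g is 0. Divide f by g (g is monic, so eliminate the leading term of the running remainder at each step):
  leading term 2·x: subtract (2)·g(x) = 2·x + 8, leaving 1
The remainder r(x) = 1 ≠ 0 (and deg r < deg g), so g ∤ f, i.e. f ∉ (g).

Final answer: NO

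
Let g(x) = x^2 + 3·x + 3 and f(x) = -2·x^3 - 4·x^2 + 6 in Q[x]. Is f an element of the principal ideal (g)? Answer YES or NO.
YES

In Q[x] the ideal (g) consists of all multiples of g, so f ∈ (g) iff g | f, i.e. iff the remainder of f on division by g is 0. Divide f by g (g is monic, so eliminate the leading term of the running remainder at each step):
  leading term -2·x^3: subtract (-2·x)·g(x) = -2·x^3 - 6·x^2 - 6·x, leaving 2·x^2 + 6·x + 6
  leading term 2·x^2: subtract (2)·g(x) = 2·x^2 + 6·x + 6, leaving 0
The remainder is 0, so f(x) = g(x) · h(x) with h(x) = 2 - 2·x. Hence g | f, i.e. f ∈ (g).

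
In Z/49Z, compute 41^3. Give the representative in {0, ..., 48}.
Use repeated squaring. Binary(3) = 11. Walk through the bits of the exponent 3 left-to-right: at each bit after the leading one, square the running value, then multiply by 41 if the bit is 1 (always reducing mod 49):
  bit 1 = 1 (leading): start with 41.
  bit 2 = 1: square 41^2 = 1681 ≡ 15; bit is 1, so multiply 15·41 = 615 ≡ 27 (mod 49).
Final value: 41^3 ≡ 27 (mod 49).

Final answer: 27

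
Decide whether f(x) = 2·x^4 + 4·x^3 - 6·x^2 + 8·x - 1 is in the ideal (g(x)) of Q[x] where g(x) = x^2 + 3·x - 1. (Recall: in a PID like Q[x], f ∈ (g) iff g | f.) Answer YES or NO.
NO

In Q[x] the ideal (g) consists of all multiples of g, so f ∈ (g) iff g | f, i.e. iff the remainder of f on division by g is 0. Divide f by g (g is monic, so eliminate the leading term of the running remainder at each step):
  leading term 2·x^4: subtract (2·x^2)·g(x) = 2·x^4 + 6·x^3 - 2·x^2, leaving -2·x^3 - 4·x^2 + 8·x - 1
  leading term -2·x^3: subtract (-2·x)·g(x) = -2·x^3 - 6·x^2 + 2·x, leaving 2·x^2 + 6·x - 1
  leading term 2·x^2: subtract (2)·g(x) = 2·x^2 + 6·x - 2, leaving 1
The remainder r(x) = 1 ≠ 0 (and deg r < deg g), so g ∤ f, i.e. f ∉ (g).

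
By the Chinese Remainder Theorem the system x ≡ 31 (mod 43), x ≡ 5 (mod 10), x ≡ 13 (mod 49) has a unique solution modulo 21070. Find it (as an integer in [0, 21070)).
The moduli 43, 10, 49 are pairwise coprime, so by the CRT there is a unique solution mod 43·10·49 = 21070.
Solve by successive substitution. Start with x ≡ 31 (mod 43).
  Combine with x ≡ 5 (mod 10): write x = 31 + 43·t and require 31 + 43·t ≡ 5 (mod 10), i.e. 43·t ≡ 5 − 31 ≡ 4 (mod 10). Since 43^(−1) ≡ 7 (mod 10) (43 ≡ 3 (mod 10)), t ≡ 7·4 ≡ 8 (mod 10). So x ≡ 31 + 43·8 = 375 (mod 430).
  Combine with x ≡ 13 (mod 49): write x = 375 + 430·t and require 375 + 430·t ≡ 13 (mod 49), i.e. 430·t ≡ 13 − 375 ≡ 30 (mod 49). Since 430^(−1) ≡ 40 (mod 49) (430 ≡ 38 (mod 49)), t ≡ 40·30 ≡ 24 (mod 49). So x ≡ 375 + 430·24 = 10695 (mod 21070).
Unique solution in [0, 21070): x = 10695.

Final answer: x ≡ 10695 (mod 21070); the representative in [0, 21070) is 10695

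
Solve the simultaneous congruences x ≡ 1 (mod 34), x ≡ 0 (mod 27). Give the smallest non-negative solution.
x ≡ 783 (mod 918); the representative in [0, 918) is 783

The moduli 34, 27 are pairwise coprime, so by the CRT there is a unique solution mod 34·27 = 918.
Solve by successive substitution. Start with x ≡ 1 (mod 34).
  Combine with x ≡ 0 (mod 27): write x = 1 + 34·t and require 1 + 34·t ≡ 0 (mod 27), i.e. 34·t ≡ 0 − 1 ≡ 26 (mod 27). Since 34^(−1) ≡ 4 (mod 27) (34 ≡ 7 (mod 27)), t ≡ 4·26 ≡ 23 (mod 27). So x ≡ 1 + 34·23 = 783 (mod 918).
Unique solution in [0, 918): x = 783.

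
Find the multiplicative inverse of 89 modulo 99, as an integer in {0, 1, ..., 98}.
Apply the extended Euclidean algorithm to (99, 89), tracking rows (r, s, t) with s·99 + t·89 = r. Each division r_prev = q·r_cur + r_new produces the new row as (previous row) − q·(current row):
  row A: (99, 1, 0)   [1·99 + 0·89 = 99]
  row B: (89, 0, 1)   [0·99 + 1·89 = 89]
  99 = 1·89 + 10   → row C = row A − 1·row B = (10, 1, −1)   [check: 1·99 − 1·89 = 10]
  89 = 8·10 + 9   → row D = row B − 8·row C = (9, −8, 9)   [check: −8·99 + 9·89 = 9]
  10 = 1·9 + 1   → row E = row C − 1·row D = (1, 9, −10)   [check: 9·99 − 10·89 = 1]
  9 = 9·1 + 0   → remainder 0, stop. gcd = 1 (last nonzero row E).
The gcd is 1, so 89 is invertible mod 99. The last nonzero row gives 9·99 − 10·89 = 1, so t = −10. So 89^(−1) ≡ −10 ≡ 89 (mod 99). Verify: 89 · 89 = 7921 ≡ 1 (mod 99). ✓

Final answer: 89^(−1) ≡ 89 (mod 99)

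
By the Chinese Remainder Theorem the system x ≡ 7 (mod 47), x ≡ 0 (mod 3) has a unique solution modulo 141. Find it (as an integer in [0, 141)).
x ≡ 54 (mod 141); the representative in [0, 141) is 54

The moduli 47, 3 are pairwise coprime, so by the CRT there is a unique solution mod 47·3 = 141.
Solve by successive substitution. Start with x ≡ 7 (mod 47).
  Combine with x ≡ 0 (mod 3): write x = 7 + 47·t and require 7 + 47·t ≡ 0 (mod 3), i.e. 47·t ≡ 0 − 7 ≡ 2 (mod 3). Since 47^(−1) ≡ 2 (mod 3) (47 ≡ 2 (mod 3)), t ≡ 2·2 ≡ 1 (mod 3). So x ≡ 7 + 47·1 = 54 (mod 141).
Unique solution in [0, 141): x = 54.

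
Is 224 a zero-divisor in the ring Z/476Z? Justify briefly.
gcd(224, 476) = 28 > 1, so 224 is not a unit in Z/476Z. In Z/nZ every nonzero non-unit is a zero-divisor: explicitly, take b = 476/gcd = 17 ≠ 0 (mod 476); then 224·17 = 3808 = 8·476, i.e. 224·17 ≡ 0 (mod 476). So 224 is a zero-divisor.

Final answer: YES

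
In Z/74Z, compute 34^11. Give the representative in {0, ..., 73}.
46

Use repeated squaring. Binary(11) = 1011. Walk through the bits of the exponent 11 left-to-right: at each bit after the leading one, square the running value, then multiply by 34 if the bit is 1 (always reducing mod 74):
  bit 1 = 1 (leading): start with 34.
  bit 2 = 0: square 34^2 = 1156 ≡ 46 (mod 74).
  bit 3 = 1: square 46^2 = 2116 ≡ 44; bit is 1, so multiply 44·34 = 1496 ≡ 16 (mod 74).
  bit 4 = 1: square 16^2 = 256 ≡ 34; bit is 1, so multiply 34·34 = 1156 ≡ 46 (mod 74).
Final value: 34^11 ≡ 46 (mod 74).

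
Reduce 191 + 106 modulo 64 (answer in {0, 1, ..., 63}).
41

Reduce the summands first: 191 ≡ 63, 106 ≡ 42 (mod 64), so 191 + 106 ≡ 63 + 42 (mod 64). 63 + 42 = 105; 105 = 1·64 + 41, so (191 + 106) mod 64 = 41.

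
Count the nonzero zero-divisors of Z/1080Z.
In Z/1080Z each nonzero element is either a unit (gcd with 1080 is 1) or a zero-divisor (gcd > 1). The number of units is φ(1080): factorise 1080 = 2^3 · 3^3 · 5, so φ(1080) = (2^3 − 2^2) · (3^3 − 3^2) · (5 − 1) = 4 · 18 · 4 = 288. The nonzero elements number 1080 − 1 = 1079. Hence the nonzero zero-divisors number 1079 − 288 = 791.

Final answer: Z/1080Z has 791 nonzero zero-divisors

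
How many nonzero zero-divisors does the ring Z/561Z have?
Z/561Z has 240 nonzero zero-divisors

In Z/561Z each nonzero element is either a unit (gcd with 561 is 1) or a zero-divisor (gcd > 1). The number of units is φ(561): factorise 561 = 3 · 11 · 17, so φ(561) = (3 − 1) · (11 − 1) · (17 − 1) = 2 · 10 · 16 = 320. The nonzero elements number 561 − 1 = 560. Hence the nonzero zero-divisors number 560 − 320 = 240.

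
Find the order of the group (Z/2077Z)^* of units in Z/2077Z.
|(Z/2077Z)^*| = 1980

(Z/2077Z)^* consists of the classes a with gcd(a, 2077) = 1, so its order is φ(2077). φ is multiplicative, with φ(p^e) = p^e − p^(e−1). Factorise 2077 = 31 · 67. Then
  φ(2077) = (31 − 1) · (67 − 1) = 30 · 66 = 1980.
Thus |(Z/2077Z)^*| = 1980.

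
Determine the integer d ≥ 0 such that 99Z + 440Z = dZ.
In the PID Z, (a, b) is generated by gcd(a, b). Compute gcd(440, 99) with the extended Euclidean algorithm, tracking rows (r, s, t) with s·440 + t·99 = r:
  row A: (440, 1, 0)   [1·440 + 0·99 = 440]
  row B: (99, 0, 1)   [0·440 + 1·99 = 99]
  440 = 4·99 + 44   → row C = row A − 4·row B = (44, 1, −4)   [check: 1·440 − 4·99 = 44]
  99 = 2·44 + 11   → row D = row B − 2·row C = (11, −2, 9)   [check: −2·440 + 9·99 = 11]
  44 = 4·11 + 0   → remainder 0, stop. gcd = 11 (last nonzero row D).
So gcd(99, 440) = 11, with Bézout identity −2·440 + 9·99 = 11. Containment (⊇): the Bézout identity exhibits 11 as an element of (99, 440), giving (11) ⊆ (99, 440). Containment (⊆): since 11 | 99 and 11 | 440 (99 = 11·9, 440 = 11·40), every Z-linear combination of 99 and 440 is divisible by 11, so (99, 440) ⊆ (11). Therefore (99, 440) = (11), d = 11.

Final answer: (99, 440) = (11); d = 11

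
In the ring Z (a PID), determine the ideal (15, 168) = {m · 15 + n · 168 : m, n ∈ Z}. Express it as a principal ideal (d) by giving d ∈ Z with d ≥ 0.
In the PID Z, (a, b) is generated by gcd(a, b). Compute gcd(168, 15) with the extended Euclidean algorithm, tracking rows (r, s, t) with s·168 + t·15 = r:
  row A: (168, 1, 0)   [1·168 + 0·15 = 168]
  row B: (15, 0, 1)   [0·168 + 1·15 = 15]
  168 = 11·15 + 3   → row C = row A − 11·row B = (3, 1, −11)   [check: 1·168 − 11·15 = 3]
  15 = 5·3 + 0   → remainder 0, stop. gcd = 3 (last nonzero row C).
So gcd(15, 168) = 3, with Bézout identity 1·168 − 11·15 = 3. Containment (⊇): the Bézout identity exhibits 3 as an element of (15, 168), giving (3) ⊆ (15, 168). Containment (⊆): since 3 | 15 and 3 | 168 (15 = 3·5, 168 = 3·56), every Z-linear combination of 15 and 168 is divisible by 3, so (15, 168) ⊆ (3). Therefore (15, 168) = (3), d = 3.

Final answer: (15, 168) = (3); d = 3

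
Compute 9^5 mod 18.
Use repeated squaring. Binary(5) = 101. Walk through the bits of the exponent 5 left-to-right: at each bit after the leading one, square the running value, then multiply by 9 if the bit is 1 (always reducing mod 18):
  bit 1 = 1 (leading): start with 9.
  bit 2 = 0: square 9^2 = 81 ≡ 9 (mod 18).
  bit 3 = 1: square 9^2 = 81 ≡ 9; bit is 1, so multiply 9·9 = 81 ≡ 9 (mod 18).
Final value: 9^5 ≡ 9 (mod 18).

Final answer: 9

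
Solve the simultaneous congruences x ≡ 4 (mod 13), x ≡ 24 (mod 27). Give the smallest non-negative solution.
The moduli 13, 27 are pairwise coprime, so by the CRT there is a unique solution mod 13·27 = 351.
Solve by successive substitution. Start with x ≡ 4 (mod 13).
  Combine with x ≡ 24 (mod 27): write x = 4 + 13·t and require 4 + 13·t ≡ 24 (mod 27), i.e. 13·t ≡ 24 − 4 ≡ 20 (mod 27). Since 13^(−1) ≡ 25 (mod 27), t ≡ 25·20 ≡ 14 (mod 27). So x ≡ 4 + 13·14 = 186 (mod 351).
Unique solution in [0, 351): x = 186.

Final answer: x ≡ 186 (mod 351); the representative in [0, 351) is 186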